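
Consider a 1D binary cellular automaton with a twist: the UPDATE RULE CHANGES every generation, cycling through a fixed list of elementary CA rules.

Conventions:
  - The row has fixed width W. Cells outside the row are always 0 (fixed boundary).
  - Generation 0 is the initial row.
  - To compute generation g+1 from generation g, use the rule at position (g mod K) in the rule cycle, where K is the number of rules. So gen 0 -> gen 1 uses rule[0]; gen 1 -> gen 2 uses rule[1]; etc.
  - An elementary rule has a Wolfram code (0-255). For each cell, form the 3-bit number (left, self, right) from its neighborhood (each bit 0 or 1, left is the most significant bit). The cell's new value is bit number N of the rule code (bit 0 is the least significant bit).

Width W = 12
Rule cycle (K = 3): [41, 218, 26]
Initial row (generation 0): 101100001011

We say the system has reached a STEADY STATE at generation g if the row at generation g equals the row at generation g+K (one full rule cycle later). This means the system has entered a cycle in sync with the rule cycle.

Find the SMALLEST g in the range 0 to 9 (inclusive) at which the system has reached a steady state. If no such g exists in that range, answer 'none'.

Gen 0: 101100001011
Gen 1 (rule 41): 011001100110
Gen 2 (rule 218): 111111111111
Gen 3 (rule 26): 100000000000
Gen 4 (rule 41): 001111111111
Gen 5 (rule 218): 011111111111
Gen 6 (rule 26): 110000000000
Gen 7 (rule 41): 100111111111
Gen 8 (rule 218): 011111111111
Gen 9 (rule 26): 110000000000
Gen 10 (rule 41): 100111111111
Gen 11 (rule 218): 011111111111
Gen 12 (rule 26): 110000000000

Answer: 5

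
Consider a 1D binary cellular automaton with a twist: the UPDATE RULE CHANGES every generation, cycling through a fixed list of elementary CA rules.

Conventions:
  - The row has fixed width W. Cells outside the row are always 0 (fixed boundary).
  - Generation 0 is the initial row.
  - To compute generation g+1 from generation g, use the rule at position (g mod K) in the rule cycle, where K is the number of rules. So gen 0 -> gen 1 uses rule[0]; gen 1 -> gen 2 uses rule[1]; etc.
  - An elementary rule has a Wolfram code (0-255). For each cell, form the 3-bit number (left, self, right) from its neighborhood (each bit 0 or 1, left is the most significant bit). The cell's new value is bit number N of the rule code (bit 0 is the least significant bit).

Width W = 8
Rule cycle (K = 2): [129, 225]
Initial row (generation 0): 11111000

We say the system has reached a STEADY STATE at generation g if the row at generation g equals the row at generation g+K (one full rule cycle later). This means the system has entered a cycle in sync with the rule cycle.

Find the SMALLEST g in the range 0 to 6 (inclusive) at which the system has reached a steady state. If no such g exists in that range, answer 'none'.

Gen 0: 11111000
Gen 1 (rule 129): 01110011
Gen 2 (rule 225): 00110001
Gen 3 (rule 129): 10000100
Gen 4 (rule 225): 00110001
Gen 5 (rule 129): 10000100
Gen 6 (rule 225): 00110001
Gen 7 (rule 129): 10000100
Gen 8 (rule 225): 00110001

Answer: 2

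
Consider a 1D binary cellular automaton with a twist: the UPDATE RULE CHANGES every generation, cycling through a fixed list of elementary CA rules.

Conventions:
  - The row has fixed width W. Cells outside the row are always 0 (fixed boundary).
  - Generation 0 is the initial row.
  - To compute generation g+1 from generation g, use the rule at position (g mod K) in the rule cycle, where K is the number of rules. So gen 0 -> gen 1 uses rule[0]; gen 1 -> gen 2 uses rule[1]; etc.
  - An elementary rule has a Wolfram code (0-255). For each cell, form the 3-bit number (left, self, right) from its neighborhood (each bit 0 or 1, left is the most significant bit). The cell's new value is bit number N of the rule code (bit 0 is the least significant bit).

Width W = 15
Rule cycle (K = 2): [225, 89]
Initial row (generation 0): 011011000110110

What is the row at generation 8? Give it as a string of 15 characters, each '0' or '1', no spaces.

Gen 0: 011011000110110
Gen 1 (rule 225): 001101010011010
Gen 2 (rule 89): 101100001011001
Gen 3 (rule 225): 010101100101000
Gen 4 (rule 89): 000001110000111
Gen 5 (rule 225): 111100110110011
Gen 6 (rule 89): 100110110111011
Gen 7 (rule 225): 000011011011101
Gen 8 (rule 89): 111011011010100

Answer: 111011011010100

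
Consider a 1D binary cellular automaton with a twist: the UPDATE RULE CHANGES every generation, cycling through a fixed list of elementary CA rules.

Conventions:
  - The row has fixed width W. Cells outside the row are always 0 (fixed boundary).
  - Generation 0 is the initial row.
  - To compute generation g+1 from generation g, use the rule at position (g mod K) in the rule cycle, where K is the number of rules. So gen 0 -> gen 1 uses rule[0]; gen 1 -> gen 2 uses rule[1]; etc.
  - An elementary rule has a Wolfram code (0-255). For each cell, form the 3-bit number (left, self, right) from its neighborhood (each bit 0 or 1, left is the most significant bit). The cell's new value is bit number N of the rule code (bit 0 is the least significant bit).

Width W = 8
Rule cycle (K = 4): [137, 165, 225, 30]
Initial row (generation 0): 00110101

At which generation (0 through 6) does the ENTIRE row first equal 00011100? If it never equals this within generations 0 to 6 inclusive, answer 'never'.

Answer: never

Derivation:
Gen 0: 00110101
Gen 1 (rule 137): 10100000
Gen 2 (rule 165): 11101111
Gen 3 (rule 225): 01110111
Gen 4 (rule 30): 11000100
Gen 5 (rule 137): 10010001
Gen 6 (rule 165): 10010101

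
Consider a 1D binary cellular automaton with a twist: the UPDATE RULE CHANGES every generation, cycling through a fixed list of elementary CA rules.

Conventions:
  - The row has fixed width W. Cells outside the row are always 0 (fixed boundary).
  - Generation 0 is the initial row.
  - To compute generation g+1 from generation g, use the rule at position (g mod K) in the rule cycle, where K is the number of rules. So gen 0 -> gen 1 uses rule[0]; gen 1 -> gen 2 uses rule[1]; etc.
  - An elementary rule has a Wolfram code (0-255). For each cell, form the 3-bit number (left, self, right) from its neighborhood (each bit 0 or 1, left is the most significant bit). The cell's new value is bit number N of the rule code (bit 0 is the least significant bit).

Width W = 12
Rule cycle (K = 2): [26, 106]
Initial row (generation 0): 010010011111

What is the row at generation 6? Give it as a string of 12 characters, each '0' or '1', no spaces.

Gen 0: 010010011111
Gen 1 (rule 26): 101101110000
Gen 2 (rule 106): 011111010000
Gen 3 (rule 26): 110000001000
Gen 4 (rule 106): 110000010000
Gen 5 (rule 26): 101000101000
Gen 6 (rule 106): 010001010000

Answer: 010001010000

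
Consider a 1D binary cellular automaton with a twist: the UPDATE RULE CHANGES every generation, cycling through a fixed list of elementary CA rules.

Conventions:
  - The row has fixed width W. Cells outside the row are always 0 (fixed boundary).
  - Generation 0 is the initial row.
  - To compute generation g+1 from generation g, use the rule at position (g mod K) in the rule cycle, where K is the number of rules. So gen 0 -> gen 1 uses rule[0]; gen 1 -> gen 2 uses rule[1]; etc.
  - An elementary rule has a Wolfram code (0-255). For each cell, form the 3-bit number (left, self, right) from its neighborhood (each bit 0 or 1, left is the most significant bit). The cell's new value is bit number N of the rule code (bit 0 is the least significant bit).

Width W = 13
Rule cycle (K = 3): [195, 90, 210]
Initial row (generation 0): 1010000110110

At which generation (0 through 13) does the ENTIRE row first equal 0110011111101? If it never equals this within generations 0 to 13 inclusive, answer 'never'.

Answer: never

Derivation:
Gen 0: 1010000110110
Gen 1 (rule 195): 0000111010010
Gen 2 (rule 90): 0001101001101
Gen 3 (rule 210): 0010100110100
Gen 4 (rule 195): 1100001010001
Gen 5 (rule 90): 1110010001010
Gen 6 (rule 210): 0111101010001
Gen 7 (rule 195): 1011100000110
Gen 8 (rule 90): 0010110001111
Gen 9 (rule 210): 0100011010111
Gen 10 (rule 195): 1001101000011
Gen 11 (rule 90): 0111100100111
Gen 12 (rule 210): 1011111011011
Gen 13 (rule 195): 0001111001001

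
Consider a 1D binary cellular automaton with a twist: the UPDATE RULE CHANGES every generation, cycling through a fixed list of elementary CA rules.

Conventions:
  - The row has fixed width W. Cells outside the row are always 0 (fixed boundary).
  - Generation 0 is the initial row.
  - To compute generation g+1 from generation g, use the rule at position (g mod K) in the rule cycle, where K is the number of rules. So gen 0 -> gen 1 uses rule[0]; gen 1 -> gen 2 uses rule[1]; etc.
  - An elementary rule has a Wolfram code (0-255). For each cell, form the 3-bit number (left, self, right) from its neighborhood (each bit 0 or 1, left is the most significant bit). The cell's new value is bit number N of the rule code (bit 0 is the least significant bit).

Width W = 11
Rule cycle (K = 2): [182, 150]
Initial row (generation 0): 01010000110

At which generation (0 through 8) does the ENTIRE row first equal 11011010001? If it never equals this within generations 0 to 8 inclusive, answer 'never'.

Gen 0: 01010000110
Gen 1 (rule 182): 11111001001
Gen 2 (rule 150): 01110111111
Gen 3 (rule 182): 10101011110
Gen 4 (rule 150): 10101001101
Gen 5 (rule 182): 11111110011
Gen 6 (rule 150): 01111101100
Gen 7 (rule 182): 10111010010
Gen 8 (rule 150): 10010011111

Answer: never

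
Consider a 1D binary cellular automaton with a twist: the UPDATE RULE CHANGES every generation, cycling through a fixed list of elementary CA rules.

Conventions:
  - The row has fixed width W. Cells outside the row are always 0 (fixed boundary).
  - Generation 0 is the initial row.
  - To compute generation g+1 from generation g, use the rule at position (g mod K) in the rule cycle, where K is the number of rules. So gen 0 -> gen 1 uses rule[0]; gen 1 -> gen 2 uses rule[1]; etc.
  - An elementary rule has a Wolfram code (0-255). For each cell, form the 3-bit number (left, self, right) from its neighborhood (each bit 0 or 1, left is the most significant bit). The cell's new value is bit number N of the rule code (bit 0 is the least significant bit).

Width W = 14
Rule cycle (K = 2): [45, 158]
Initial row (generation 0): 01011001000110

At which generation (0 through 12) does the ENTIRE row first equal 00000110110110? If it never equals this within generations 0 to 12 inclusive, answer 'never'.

Answer: never

Derivation:
Gen 0: 01011001000110
Gen 1 (rule 45): 01110001010100
Gen 2 (rule 158): 11101011010110
Gen 3 (rule 45): 10011110111100
Gen 4 (rule 158): 11111100111010
Gen 5 (rule 45): 10000000100110
Gen 6 (rule 158): 11000001111101
Gen 7 (rule 45): 10011101000011
Gen 8 (rule 158): 11111001100110
Gen 9 (rule 45): 10000001000100
Gen 10 (rule 158): 11000011101110
Gen 11 (rule 45): 10011010011000
Gen 12 (rule 158): 11110011110100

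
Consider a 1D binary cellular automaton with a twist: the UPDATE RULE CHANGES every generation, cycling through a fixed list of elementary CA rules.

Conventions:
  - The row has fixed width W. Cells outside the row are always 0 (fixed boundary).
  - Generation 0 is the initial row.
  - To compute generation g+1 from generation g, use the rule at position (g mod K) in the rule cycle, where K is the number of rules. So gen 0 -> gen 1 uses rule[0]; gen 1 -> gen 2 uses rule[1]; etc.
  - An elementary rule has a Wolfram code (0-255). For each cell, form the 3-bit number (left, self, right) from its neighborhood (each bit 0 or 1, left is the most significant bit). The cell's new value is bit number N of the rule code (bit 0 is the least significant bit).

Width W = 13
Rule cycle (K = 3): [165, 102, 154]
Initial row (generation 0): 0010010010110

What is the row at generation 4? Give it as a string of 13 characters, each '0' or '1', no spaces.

Answer: 0000101110101

Derivation:
Gen 0: 0010010010110
Gen 1 (rule 165): 1010010011000
Gen 2 (rule 102): 1110110101000
Gen 3 (rule 154): 1100100000100
Gen 4 (rule 165): 0000101110101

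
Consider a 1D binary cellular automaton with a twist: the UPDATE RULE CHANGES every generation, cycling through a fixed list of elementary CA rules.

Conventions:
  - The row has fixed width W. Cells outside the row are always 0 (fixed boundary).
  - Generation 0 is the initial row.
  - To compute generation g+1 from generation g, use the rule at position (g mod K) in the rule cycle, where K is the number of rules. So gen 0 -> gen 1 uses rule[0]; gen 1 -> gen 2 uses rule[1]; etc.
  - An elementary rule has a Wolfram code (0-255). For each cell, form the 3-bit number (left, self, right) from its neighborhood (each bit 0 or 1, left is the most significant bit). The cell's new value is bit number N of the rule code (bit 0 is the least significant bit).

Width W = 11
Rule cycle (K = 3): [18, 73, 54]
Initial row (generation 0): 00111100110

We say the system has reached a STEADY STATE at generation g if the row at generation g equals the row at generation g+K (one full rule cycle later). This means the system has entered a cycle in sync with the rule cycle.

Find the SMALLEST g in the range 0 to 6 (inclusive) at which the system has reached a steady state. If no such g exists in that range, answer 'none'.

Gen 0: 00111100110
Gen 1 (rule 18): 01000011001
Gen 2 (rule 73): 00011011000
Gen 3 (rule 54): 00100100100
Gen 4 (rule 18): 01011011010
Gen 5 (rule 73): 00011011000
Gen 6 (rule 54): 00100100100
Gen 7 (rule 18): 01011011010
Gen 8 (rule 73): 00011011000
Gen 9 (rule 54): 00100100100

Answer: 2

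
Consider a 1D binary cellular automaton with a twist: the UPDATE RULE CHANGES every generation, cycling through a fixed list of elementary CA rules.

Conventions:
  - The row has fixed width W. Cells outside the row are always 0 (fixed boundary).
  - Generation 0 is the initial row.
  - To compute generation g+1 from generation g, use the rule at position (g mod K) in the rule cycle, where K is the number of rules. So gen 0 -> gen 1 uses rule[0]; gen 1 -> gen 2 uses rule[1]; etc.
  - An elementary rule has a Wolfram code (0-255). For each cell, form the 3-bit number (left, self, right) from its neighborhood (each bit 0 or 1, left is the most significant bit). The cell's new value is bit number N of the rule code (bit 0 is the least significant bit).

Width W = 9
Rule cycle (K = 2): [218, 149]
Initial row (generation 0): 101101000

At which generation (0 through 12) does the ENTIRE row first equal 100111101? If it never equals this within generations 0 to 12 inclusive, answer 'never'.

Gen 0: 101101000
Gen 1 (rule 218): 001100100
Gen 2 (rule 149): 100010111
Gen 3 (rule 218): 010100111
Gen 4 (rule 149): 010110010
Gen 5 (rule 218): 100111101
Gen 6 (rule 149): 110011001
Gen 7 (rule 218): 111111110
Gen 8 (rule 149): 011111101
Gen 9 (rule 218): 111111100
Gen 10 (rule 149): 011111011
Gen 11 (rule 218): 111111011
Gen 12 (rule 149): 011110000

Answer: 5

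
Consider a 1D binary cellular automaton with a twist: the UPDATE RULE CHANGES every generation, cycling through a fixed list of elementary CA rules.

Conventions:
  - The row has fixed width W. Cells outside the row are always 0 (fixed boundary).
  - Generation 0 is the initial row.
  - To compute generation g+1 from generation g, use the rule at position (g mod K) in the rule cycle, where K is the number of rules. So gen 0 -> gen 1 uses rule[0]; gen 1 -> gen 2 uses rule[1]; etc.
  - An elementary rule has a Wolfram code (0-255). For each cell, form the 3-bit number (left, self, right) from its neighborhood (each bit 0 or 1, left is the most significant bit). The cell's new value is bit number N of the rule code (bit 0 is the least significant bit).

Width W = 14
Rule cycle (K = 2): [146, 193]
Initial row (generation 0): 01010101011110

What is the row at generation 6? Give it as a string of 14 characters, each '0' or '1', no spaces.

Gen 0: 01010101011110
Gen 1 (rule 146): 10000000001101
Gen 2 (rule 193): 00111111100100
Gen 3 (rule 146): 01011111011010
Gen 4 (rule 193): 00001111001000
Gen 5 (rule 146): 00010110110100
Gen 6 (rule 193): 11000010010001

Answer: 11000010010001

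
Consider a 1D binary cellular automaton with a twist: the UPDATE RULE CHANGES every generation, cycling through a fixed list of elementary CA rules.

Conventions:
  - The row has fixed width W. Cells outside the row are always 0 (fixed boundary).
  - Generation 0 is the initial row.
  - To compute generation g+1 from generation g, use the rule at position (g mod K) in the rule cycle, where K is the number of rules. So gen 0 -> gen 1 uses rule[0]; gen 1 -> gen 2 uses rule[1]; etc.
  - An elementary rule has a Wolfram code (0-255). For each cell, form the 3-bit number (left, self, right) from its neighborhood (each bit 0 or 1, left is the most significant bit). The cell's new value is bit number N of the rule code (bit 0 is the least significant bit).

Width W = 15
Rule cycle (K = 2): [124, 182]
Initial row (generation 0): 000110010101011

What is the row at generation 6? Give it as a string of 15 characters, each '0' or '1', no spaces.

Gen 0: 000110010101011
Gen 1 (rule 124): 000111011111111
Gen 2 (rule 182): 001010101111110
Gen 3 (rule 124): 001111111000011
Gen 4 (rule 182): 010111110100100
Gen 5 (rule 124): 011100011110110
Gen 6 (rule 182): 101010101101001

Answer: 101010101101001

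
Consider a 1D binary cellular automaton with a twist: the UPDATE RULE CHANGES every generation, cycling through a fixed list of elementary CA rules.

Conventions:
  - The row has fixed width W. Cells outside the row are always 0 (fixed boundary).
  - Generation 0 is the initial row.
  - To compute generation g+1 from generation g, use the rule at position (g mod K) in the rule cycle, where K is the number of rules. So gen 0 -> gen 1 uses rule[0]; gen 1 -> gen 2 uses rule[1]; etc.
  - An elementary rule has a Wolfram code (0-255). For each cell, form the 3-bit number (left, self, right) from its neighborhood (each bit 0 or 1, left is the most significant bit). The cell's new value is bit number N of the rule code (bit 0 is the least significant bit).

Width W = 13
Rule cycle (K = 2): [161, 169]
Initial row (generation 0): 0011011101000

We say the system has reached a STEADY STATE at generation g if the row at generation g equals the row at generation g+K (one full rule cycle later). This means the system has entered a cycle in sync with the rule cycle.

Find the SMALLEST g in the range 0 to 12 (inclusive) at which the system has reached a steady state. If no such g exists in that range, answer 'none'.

Answer: 11

Derivation:
Gen 0: 0011011101000
Gen 1 (rule 161): 1000101010011
Gen 2 (rule 169): 0010010100010
Gen 3 (rule 161): 1000001001000
Gen 4 (rule 169): 0011100000011
Gen 5 (rule 161): 1001001111000
Gen 6 (rule 169): 0000001110011
Gen 7 (rule 161): 1111100100000
Gen 8 (rule 169): 1111000001111
Gen 9 (rule 161): 0110011100110
Gen 10 (rule 169): 0100011000100
Gen 11 (rule 161): 0001000010001
Gen 12 (rule 169): 1100011000100
Gen 13 (rule 161): 0001000010001
Gen 14 (rule 169): 1100011000100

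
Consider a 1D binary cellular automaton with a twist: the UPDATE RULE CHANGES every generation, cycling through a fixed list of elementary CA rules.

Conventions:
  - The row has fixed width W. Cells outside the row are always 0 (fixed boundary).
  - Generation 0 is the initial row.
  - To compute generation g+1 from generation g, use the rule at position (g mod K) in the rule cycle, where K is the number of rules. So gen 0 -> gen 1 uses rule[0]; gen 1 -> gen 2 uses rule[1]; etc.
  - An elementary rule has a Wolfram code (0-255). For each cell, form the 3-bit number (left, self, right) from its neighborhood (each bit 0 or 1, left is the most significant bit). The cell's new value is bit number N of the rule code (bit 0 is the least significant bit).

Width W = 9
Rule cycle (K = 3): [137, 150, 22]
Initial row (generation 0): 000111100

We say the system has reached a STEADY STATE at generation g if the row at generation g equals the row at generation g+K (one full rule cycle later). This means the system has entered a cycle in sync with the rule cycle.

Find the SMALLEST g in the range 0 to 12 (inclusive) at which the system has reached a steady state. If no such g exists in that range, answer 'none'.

Gen 0: 000111100
Gen 1 (rule 137): 110111001
Gen 2 (rule 150): 000010111
Gen 3 (rule 22): 000110000
Gen 4 (rule 137): 110100111
Gen 5 (rule 150): 000111010
Gen 6 (rule 22): 001000011
Gen 7 (rule 137): 100011010
Gen 8 (rule 150): 110100011
Gen 9 (rule 22): 000110100
Gen 10 (rule 137): 110100001
Gen 11 (rule 150): 000110011
Gen 12 (rule 22): 001001100
Gen 13 (rule 137): 100001001
Gen 14 (rule 150): 110011111
Gen 15 (rule 22): 001100000

Answer: none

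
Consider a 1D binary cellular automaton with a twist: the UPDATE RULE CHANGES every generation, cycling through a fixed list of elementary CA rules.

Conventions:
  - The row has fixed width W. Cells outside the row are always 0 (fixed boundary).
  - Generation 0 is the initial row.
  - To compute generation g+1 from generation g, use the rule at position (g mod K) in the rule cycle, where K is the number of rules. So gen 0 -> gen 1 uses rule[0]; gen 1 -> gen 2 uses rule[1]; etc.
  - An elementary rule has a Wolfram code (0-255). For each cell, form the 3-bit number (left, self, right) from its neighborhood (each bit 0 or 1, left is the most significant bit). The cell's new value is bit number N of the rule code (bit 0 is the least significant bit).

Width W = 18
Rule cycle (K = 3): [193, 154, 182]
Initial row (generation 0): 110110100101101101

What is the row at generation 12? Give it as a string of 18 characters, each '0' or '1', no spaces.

Gen 0: 110110100101101101
Gen 1 (rule 193): 010010000000100100
Gen 2 (rule 154): 101101000001011010
Gen 3 (rule 182): 110011100011100111
Gen 4 (rule 193): 010001101001100011
Gen 5 (rule 154): 101011000111010110
Gen 6 (rule 182): 111100101010111001
Gen 7 (rule 193): 011100000000011000
Gen 8 (rule 154): 111010000000110100
Gen 9 (rule 182): 010111000001001110
Gen 10 (rule 193): 000011011100000110
Gen 11 (rule 154): 000110011010001101
Gen 12 (rule 182): 001001100111010011

Answer: 001001100111010011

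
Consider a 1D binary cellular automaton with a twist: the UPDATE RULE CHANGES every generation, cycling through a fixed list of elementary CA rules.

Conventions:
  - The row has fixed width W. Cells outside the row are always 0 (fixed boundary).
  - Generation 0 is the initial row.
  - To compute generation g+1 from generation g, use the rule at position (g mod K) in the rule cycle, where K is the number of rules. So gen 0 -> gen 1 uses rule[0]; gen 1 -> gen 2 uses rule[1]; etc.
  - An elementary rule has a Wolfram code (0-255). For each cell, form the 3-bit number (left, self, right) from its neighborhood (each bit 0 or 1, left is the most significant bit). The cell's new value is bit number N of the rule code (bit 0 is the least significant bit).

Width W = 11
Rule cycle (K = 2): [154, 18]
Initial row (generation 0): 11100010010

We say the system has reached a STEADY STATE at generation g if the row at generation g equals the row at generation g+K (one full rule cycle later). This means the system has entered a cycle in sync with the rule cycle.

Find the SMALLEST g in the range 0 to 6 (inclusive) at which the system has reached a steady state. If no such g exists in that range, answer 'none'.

Answer: 2

Derivation:
Gen 0: 11100010010
Gen 1 (rule 154): 11010101101
Gen 2 (rule 18): 00000000000
Gen 3 (rule 154): 00000000000
Gen 4 (rule 18): 00000000000
Gen 5 (rule 154): 00000000000
Gen 6 (rule 18): 00000000000
Gen 7 (rule 154): 00000000000
Gen 8 (rule 18): 00000000000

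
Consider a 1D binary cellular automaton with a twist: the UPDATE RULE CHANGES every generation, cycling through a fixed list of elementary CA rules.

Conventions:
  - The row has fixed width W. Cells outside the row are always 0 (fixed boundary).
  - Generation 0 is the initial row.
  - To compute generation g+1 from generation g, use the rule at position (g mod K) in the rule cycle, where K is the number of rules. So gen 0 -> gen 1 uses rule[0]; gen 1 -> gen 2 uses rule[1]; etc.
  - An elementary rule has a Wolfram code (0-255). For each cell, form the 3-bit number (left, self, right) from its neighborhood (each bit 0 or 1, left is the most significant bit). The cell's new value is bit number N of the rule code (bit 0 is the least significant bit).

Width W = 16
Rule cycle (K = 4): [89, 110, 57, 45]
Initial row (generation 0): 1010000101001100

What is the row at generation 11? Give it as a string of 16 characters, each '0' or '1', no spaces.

Answer: 0100000001101100

Derivation:
Gen 0: 1010000101001100
Gen 1 (rule 89): 0001110000101111
Gen 2 (rule 110): 0011010001111001
Gen 3 (rule 57): 1010101101000100
Gen 4 (rule 45): 1111111011010101
Gen 5 (rule 89): 1000001011000000
Gen 6 (rule 110): 1000011111000000
Gen 7 (rule 57): 0111010000111111
Gen 8 (rule 45): 0100110110100000
Gen 9 (rule 89): 0010110110011111
Gen 10 (rule 110): 0111111110110001
Gen 11 (rule 57): 0100000001101100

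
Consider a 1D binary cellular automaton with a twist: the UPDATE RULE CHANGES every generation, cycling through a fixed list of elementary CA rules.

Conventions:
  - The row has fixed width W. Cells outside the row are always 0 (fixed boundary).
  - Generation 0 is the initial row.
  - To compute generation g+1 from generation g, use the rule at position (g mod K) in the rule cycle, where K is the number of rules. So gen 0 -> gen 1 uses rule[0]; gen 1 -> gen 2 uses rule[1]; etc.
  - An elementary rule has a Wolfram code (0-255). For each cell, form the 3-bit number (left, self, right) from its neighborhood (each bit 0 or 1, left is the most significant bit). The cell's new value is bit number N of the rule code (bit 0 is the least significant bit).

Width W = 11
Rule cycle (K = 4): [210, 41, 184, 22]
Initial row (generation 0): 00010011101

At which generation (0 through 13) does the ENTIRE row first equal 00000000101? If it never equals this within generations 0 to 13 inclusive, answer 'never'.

Answer: 7

Derivation:
Gen 0: 00010011101
Gen 1 (rule 210): 00101101100
Gen 2 (rule 41): 10011011001
Gen 3 (rule 184): 01010110100
Gen 4 (rule 22): 11010000110
Gen 5 (rule 210): 01001001011
Gen 6 (rule 41): 00000000110
Gen 7 (rule 184): 00000000101
Gen 8 (rule 22): 00000001101
Gen 9 (rule 210): 00000010100
Gen 10 (rule 41): 11111001001
Gen 11 (rule 184): 11110100100
Gen 12 (rule 22): 00000111110
Gen 13 (rule 210): 00001011111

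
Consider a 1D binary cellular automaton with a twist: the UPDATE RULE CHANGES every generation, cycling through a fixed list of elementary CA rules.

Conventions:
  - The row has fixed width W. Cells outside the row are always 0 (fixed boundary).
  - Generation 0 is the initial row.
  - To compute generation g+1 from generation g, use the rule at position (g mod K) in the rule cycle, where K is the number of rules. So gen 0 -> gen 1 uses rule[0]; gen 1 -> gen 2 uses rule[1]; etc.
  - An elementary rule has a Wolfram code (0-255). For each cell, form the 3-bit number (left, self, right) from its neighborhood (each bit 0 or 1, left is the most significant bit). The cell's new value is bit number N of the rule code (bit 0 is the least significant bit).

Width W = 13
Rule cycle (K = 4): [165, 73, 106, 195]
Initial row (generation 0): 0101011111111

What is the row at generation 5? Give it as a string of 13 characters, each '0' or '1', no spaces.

Answer: 1010110010001

Derivation:
Gen 0: 0101011111111
Gen 1 (rule 165): 0111101111110
Gen 2 (rule 73): 0100101000010
Gen 3 (rule 106): 1001010000100
Gen 4 (rule 195): 0010000111001
Gen 5 (rule 165): 1010110010001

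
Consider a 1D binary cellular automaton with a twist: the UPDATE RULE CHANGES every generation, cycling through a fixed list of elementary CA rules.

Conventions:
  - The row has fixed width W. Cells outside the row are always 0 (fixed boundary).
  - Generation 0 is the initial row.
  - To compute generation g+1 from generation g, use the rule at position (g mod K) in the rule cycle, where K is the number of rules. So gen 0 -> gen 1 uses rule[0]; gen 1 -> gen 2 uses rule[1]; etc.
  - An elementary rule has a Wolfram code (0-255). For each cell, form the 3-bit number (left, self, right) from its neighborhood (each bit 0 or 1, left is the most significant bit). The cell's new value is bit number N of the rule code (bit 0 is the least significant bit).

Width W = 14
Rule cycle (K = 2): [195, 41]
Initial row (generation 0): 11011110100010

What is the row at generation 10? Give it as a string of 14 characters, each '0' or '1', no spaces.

Answer: 01001010000010

Derivation:
Gen 0: 11011110100010
Gen 1 (rule 195): 01001110001100
Gen 2 (rule 41): 00001000101001
Gen 3 (rule 195): 11110011000010
Gen 4 (rule 41): 10000010011000
Gen 5 (rule 195): 00111100101011
Gen 6 (rule 41): 10100000010110
Gen 7 (rule 195): 00001111100010
Gen 8 (rule 41): 11101000001000
Gen 9 (rule 195): 01100011110011
Gen 10 (rule 41): 01001010000010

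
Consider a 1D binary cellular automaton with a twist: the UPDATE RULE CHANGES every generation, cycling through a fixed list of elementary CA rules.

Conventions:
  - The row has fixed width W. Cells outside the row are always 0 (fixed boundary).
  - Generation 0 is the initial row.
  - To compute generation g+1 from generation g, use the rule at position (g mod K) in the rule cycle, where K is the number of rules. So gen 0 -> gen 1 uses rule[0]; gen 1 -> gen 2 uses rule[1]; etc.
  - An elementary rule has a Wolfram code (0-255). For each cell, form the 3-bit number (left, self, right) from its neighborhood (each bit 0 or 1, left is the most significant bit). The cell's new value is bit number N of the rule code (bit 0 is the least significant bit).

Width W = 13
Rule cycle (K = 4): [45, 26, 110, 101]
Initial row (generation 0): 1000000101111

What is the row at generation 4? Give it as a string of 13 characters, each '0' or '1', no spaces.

Gen 0: 1000000101111
Gen 1 (rule 45): 1011110111000
Gen 2 (rule 26): 0010000100100
Gen 3 (rule 110): 0110001101100
Gen 4 (rule 101): 0010100110101

Answer: 0010100110101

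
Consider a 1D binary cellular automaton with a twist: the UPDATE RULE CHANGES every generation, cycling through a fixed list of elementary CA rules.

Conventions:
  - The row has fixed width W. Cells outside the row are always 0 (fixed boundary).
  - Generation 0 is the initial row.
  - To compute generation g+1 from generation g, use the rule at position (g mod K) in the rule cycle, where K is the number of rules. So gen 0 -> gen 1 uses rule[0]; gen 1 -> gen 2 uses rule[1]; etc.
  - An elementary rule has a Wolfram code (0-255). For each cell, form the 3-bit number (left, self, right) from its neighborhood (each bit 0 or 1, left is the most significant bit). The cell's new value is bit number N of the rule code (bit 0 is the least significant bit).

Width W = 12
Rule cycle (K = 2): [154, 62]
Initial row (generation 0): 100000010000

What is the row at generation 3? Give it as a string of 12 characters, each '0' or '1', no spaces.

Gen 0: 100000010000
Gen 1 (rule 154): 010000101000
Gen 2 (rule 62): 111001111100
Gen 3 (rule 154): 110111111010

Answer: 110111111010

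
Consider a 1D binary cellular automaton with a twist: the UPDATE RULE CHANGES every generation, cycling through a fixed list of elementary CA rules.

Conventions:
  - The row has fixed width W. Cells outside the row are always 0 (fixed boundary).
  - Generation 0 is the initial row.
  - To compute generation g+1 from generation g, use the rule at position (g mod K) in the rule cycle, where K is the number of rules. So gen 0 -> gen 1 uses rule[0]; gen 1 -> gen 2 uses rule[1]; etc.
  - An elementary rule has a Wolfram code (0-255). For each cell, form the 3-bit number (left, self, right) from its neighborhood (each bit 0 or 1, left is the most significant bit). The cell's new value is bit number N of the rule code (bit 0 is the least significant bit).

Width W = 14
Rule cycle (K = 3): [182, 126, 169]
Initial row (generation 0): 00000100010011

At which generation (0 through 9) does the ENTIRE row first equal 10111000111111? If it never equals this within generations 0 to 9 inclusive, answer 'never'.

Answer: 8

Derivation:
Gen 0: 00000100010011
Gen 1 (rule 182): 00001110111100
Gen 2 (rule 126): 00011011100110
Gen 3 (rule 169): 11010111000100
Gen 4 (rule 182): 00111010101110
Gen 5 (rule 126): 01101111111011
Gen 6 (rule 169): 01011111110110
Gen 7 (rule 182): 11101111101001
Gen 8 (rule 126): 10111000111111
Gen 9 (rule 169): 01110010111110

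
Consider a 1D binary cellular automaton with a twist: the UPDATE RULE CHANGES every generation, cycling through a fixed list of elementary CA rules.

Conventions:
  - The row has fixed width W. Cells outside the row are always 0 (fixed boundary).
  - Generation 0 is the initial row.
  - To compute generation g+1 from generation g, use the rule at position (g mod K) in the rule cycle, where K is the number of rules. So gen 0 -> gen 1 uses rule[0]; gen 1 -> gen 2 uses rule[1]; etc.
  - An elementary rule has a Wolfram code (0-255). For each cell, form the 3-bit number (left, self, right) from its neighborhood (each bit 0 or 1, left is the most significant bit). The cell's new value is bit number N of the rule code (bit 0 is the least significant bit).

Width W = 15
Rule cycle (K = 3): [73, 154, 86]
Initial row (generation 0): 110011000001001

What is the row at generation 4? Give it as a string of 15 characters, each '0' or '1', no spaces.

Answer: 001010100011011

Derivation:
Gen 0: 110011000001001
Gen 1 (rule 73): 110011011100000
Gen 2 (rule 154): 101110011010000
Gen 3 (rule 86): 100011101011000
Gen 4 (rule 73): 001010100011011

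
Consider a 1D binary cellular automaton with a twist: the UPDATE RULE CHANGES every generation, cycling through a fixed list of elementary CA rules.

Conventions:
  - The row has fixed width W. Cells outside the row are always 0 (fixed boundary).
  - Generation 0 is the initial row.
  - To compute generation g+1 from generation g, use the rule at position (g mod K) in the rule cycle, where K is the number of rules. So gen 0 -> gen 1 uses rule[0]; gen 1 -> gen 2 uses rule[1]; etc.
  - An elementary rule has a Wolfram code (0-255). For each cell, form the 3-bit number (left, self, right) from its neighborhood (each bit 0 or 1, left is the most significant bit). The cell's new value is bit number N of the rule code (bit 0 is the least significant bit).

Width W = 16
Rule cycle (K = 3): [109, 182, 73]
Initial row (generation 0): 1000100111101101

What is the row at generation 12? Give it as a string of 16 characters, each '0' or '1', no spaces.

Gen 0: 1000100111101101
Gen 1 (rule 109): 1010100100111111
Gen 2 (rule 182): 1111111111011110
Gen 3 (rule 73): 1000000001010010
Gen 4 (rule 109): 1011111101110010
Gen 5 (rule 182): 1101111010101111
Gen 6 (rule 73): 1101001000001001
Gen 7 (rule 109): 1111001011101001
Gen 8 (rule 182): 0110111101011111
Gen 9 (rule 73): 0110100100010001
Gen 10 (rule 109): 0111100101010101
Gen 11 (rule 182): 1011011111111111
Gen 12 (rule 73): 0011010000000001

Answer: 0011010000000001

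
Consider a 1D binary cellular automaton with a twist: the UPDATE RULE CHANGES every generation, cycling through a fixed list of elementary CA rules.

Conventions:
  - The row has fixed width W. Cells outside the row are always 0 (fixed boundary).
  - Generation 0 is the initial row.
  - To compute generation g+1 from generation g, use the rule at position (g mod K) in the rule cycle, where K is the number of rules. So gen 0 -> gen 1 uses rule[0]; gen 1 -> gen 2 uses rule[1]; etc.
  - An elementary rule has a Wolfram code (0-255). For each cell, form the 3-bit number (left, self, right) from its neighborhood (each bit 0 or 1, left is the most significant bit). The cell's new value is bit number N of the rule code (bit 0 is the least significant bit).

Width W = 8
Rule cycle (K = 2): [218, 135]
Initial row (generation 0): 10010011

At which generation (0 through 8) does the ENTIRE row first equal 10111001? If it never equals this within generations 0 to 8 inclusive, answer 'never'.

Gen 0: 10010011
Gen 1 (rule 218): 01101111
Gen 2 (rule 135): 10000110
Gen 3 (rule 218): 01001111
Gen 4 (rule 135): 11010110
Gen 5 (rule 218): 11000111
Gen 6 (rule 135): 00011010
Gen 7 (rule 218): 00111001
Gen 8 (rule 135): 11010011

Answer: never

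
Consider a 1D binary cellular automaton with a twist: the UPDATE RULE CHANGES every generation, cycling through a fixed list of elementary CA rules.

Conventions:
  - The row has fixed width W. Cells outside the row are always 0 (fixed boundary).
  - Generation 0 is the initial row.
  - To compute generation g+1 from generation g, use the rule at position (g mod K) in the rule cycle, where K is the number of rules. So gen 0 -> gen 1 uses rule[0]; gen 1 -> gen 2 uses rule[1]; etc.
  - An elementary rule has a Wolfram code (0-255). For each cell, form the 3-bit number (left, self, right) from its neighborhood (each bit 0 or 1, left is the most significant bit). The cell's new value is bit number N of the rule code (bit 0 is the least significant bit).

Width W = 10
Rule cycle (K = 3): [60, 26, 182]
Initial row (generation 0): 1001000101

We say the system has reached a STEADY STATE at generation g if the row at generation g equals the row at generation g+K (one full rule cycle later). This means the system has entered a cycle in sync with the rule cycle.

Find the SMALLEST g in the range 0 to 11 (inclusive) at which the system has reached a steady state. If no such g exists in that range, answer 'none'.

Gen 0: 1001000101
Gen 1 (rule 60): 1101100111
Gen 2 (rule 26): 1001011100
Gen 3 (rule 182): 1111101010
Gen 4 (rule 60): 1000011111
Gen 5 (rule 26): 0100110000
Gen 6 (rule 182): 1111001000
Gen 7 (rule 60): 1000101100
Gen 8 (rule 26): 0101001010
Gen 9 (rule 182): 1111111111
Gen 10 (rule 60): 1000000000
Gen 11 (rule 26): 0100000000
Gen 12 (rule 182): 1110000000
Gen 13 (rule 60): 1001000000
Gen 14 (rule 26): 0110100000

Answer: none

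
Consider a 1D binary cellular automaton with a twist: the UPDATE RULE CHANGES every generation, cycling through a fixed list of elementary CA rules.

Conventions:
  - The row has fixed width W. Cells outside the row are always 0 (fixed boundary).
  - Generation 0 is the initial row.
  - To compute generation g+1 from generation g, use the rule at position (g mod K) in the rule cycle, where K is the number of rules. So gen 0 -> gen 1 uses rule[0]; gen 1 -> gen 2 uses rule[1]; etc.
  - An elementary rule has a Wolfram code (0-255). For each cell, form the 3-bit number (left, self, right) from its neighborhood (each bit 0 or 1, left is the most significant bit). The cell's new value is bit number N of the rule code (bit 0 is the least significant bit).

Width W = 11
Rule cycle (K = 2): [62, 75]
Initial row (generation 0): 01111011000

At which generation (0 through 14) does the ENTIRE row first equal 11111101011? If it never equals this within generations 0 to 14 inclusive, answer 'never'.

Answer: never

Derivation:
Gen 0: 01111011000
Gen 1 (rule 62): 11000110100
Gen 2 (rule 75): 11011110001
Gen 3 (rule 62): 10110001011
Gen 4 (rule 75): 00110110011
Gen 5 (rule 62): 01101101110
Gen 6 (rule 75): 11101101010
Gen 7 (rule 62): 10011011111
Gen 8 (rule 75): 00111010001
Gen 9 (rule 62): 01100111011
Gen 10 (rule 75): 11101101011
Gen 11 (rule 62): 10011011110
Gen 12 (rule 75): 00111010010
Gen 13 (rule 62): 01100111111
Gen 14 (rule 75): 11101100001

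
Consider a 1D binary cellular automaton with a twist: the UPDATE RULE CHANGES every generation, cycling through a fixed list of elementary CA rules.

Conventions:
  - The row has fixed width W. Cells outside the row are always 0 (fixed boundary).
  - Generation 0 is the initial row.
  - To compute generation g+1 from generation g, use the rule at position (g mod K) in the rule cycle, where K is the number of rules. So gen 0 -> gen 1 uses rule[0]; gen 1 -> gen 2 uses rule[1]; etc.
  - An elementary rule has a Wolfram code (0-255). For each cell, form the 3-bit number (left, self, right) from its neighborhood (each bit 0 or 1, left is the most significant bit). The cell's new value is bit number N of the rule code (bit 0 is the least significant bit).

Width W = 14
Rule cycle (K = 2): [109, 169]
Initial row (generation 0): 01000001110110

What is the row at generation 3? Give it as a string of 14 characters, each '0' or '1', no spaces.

Answer: 10101111100101

Derivation:
Gen 0: 01000001110110
Gen 1 (rule 109): 01011101011110
Gen 2 (rule 169): 00111010111100
Gen 3 (rule 109): 10101111100101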